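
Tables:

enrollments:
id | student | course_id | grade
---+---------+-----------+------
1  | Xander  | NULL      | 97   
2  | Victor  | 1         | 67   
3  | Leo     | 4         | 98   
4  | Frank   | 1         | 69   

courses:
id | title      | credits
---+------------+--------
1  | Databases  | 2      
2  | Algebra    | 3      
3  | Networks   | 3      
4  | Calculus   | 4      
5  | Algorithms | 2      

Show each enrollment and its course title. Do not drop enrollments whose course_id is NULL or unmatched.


LEFT JOIN keeps every row from enrollments (the left table); where course_id has no match in courses, the course columns become NULL. Walk through each enrollment:
  - enrollment 1 (Xander): course_id=NULL, no match -> kept with NULL
  - enrollment 2 (Victor): course_id=1 -> matches Databases
  - enrollment 3 (Leo): course_id=4 -> matches Calculus
  - enrollment 4 (Frank): course_id=1 -> matches Databases
All 4 rows appear; 1 has NULL course.

SQL:
SELECT a.student, b.title AS course
FROM enrollments a
LEFT JOIN courses b ON a.course_id = b.id

Result:
student | course   
--------+----------
Xander  | NULL     
Victor  | Databases
Leo     | Calculus 
Frank   | Databases


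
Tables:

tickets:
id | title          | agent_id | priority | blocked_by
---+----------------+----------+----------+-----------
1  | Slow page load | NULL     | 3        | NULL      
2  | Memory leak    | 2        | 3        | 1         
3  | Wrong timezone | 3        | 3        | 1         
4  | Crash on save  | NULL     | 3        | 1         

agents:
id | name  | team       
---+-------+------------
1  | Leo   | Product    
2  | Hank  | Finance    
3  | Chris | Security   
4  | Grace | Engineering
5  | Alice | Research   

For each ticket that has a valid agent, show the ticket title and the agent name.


INNER JOIN keeps only tickets rows whose agent_id matches an id in agents. Walk through each ticket:
  - ticket 1 (Slow page load): agent_id=NULL, no match -> dropped
  - ticket 2 (Memory leak): agent_id=2 -> matches Hank
  - ticket 3 (Wrong timezone): agent_id=3 -> matches Chris
  - ticket 4 (Crash on save): agent_id=NULL, no match -> dropped
So 2 of 4 rows are dropped.

SQL:
SELECT a.title, b.name AS agent
FROM tickets a
INNER JOIN agents b ON a.agent_id = b.id

Result:
title          | agent
---------------+------
Memory leak    | Hank 
Wrong timezone | Chris


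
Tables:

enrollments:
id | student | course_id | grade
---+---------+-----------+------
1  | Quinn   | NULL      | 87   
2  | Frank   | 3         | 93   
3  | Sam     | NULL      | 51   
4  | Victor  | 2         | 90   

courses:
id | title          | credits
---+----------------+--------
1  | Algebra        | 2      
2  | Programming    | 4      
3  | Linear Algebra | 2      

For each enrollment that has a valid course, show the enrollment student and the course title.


INNER JOIN keeps only enrollments rows whose course_id matches an id in courses. Walk through each enrollment:
  - enrollment 1 (Quinn): course_id=NULL, no match -> dropped
  - enrollment 2 (Frank): course_id=3 -> matches Linear Algebra
  - enrollment 3 (Sam): course_id=NULL, no match -> dropped
  - enrollment 4 (Victor): course_id=2 -> matches Programming
So 2 of 4 rows are dropped.

SQL:
SELECT a.student, b.title AS course
FROM enrollments a
INNER JOIN courses b ON a.course_id = b.id

Result:
student | course        
--------+---------------
Frank   | Linear Algebra
Victor  | Programming   


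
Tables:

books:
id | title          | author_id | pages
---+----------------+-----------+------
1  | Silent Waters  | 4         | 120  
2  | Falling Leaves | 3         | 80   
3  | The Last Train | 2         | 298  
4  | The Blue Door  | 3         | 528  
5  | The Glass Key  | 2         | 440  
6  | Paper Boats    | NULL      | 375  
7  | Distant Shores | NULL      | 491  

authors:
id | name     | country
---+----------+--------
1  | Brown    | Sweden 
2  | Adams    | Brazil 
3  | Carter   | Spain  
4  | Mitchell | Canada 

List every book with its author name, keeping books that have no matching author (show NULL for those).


LEFT JOIN keeps every row from books (the left table); where author_id has no match in authors, the author columns become NULL. Walk through each book:
  - book 1 (Silent Waters): author_id=4 -> matches Mitchell
  - book 2 (Falling Leaves): author_id=3 -> matches Carter
  - book 3 (The Last Train): author_id=2 -> matches Adams
  - book 4 (The Blue Door): author_id=3 -> matches Carter
  - book 5 (The Glass Key): author_id=2 -> matches Adams
  - book 6 (Paper Boats): author_id=NULL, no match -> kept with NULL
  - book 7 (Distant Shores): author_id=NULL, no match -> kept with NULL
All 7 rows appear; 2 have NULL author.

SQL:
SELECT a.title, b.name AS author
FROM books a
LEFT JOIN authors b ON a.author_id = b.id

Result:
title          | author  
---------------+---------
Silent Waters  | Mitchell
Falling Leaves | Carter  
The Last Train | Adams   
The Blue Door  | Carter  
The Glass Key  | Adams   
Paper Boats    | NULL    
Distant Shores | NULL    


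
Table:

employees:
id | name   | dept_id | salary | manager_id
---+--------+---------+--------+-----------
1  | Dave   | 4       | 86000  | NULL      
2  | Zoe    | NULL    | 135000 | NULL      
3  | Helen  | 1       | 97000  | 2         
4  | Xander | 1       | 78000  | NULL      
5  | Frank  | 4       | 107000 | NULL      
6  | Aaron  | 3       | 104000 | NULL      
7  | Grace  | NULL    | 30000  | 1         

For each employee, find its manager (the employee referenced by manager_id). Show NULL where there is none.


This is a self-join: employees is joined to a second copy of itself, matching each row's manager_id to another row's id. Use LEFT JOIN so rows with manager_id=NULL are kept.
  - employee 1 (Dave): manager_id=NULL -> NULL
  - employee 2 (Zoe): manager_id=NULL -> NULL
  - employee 3 (Helen): manager_id=2 -> Zoe
  - employee 4 (Xander): manager_id=NULL -> NULL
  - employee 5 (Frank): manager_id=NULL -> NULL
  - employee 6 (Aaron): manager_id=NULL -> NULL
  - employee 7 (Grace): manager_id=1 -> Dave

SQL:
SELECT a.name AS item, b.name AS manager
FROM employees a
LEFT JOIN employees b ON a.manager_id = b.id

Result:
item   | manager
-------+--------
Dave   | NULL   
Zoe    | NULL   
Helen  | Zoe    
Xander | NULL   
Frank  | NULL   
Aaron  | NULL   
Grace  | Dave   


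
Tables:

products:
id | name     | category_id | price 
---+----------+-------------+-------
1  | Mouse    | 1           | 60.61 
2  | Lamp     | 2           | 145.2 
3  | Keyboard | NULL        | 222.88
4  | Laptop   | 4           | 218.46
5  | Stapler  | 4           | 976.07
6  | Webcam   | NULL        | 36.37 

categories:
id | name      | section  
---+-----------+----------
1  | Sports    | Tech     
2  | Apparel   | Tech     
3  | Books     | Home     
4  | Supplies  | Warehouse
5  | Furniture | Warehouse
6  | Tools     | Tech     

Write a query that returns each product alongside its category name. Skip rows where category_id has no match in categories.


INNER JOIN keeps only products rows whose category_id matches an id in categories. Walk through each product:
  - product 1 (Mouse): category_id=1 -> matches Sports
  - product 2 (Lamp): category_id=2 -> matches Apparel
  - product 3 (Keyboard): category_id=NULL, no match -> dropped
  - product 4 (Laptop): category_id=4 -> matches Supplies
  - product 5 (Stapler): category_id=4 -> matches Supplies
  - product 6 (Webcam): category_id=NULL, no match -> dropped
So 2 of 6 rows are dropped.

SQL:
SELECT a.name, b.name AS category
FROM products a
INNER JOIN categories b ON a.category_id = b.id

Result:
name    | category
--------+---------
Mouse   | Sports  
Lamp    | Apparel 
Laptop  | Supplies
Stapler | Supplies


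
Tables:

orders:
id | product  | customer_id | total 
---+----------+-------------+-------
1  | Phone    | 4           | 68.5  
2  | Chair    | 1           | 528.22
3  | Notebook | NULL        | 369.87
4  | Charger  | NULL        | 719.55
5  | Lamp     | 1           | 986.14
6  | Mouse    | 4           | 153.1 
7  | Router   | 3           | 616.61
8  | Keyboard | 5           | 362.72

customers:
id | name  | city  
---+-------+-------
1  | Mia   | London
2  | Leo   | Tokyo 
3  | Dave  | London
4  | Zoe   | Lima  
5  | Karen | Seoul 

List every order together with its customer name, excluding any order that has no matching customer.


INNER JOIN keeps only orders rows whose customer_id matches an id in customers. Walk through each order:
  - order 1 (Phone): customer_id=4 -> matches Zoe
  - order 2 (Chair): customer_id=1 -> matches Mia
  - order 3 (Notebook): customer_id=NULL, no match -> dropped
  - order 4 (Charger): customer_id=NULL, no match -> dropped
  - order 5 (Lamp): customer_id=1 -> matches Mia
  - order 6 (Mouse): customer_id=4 -> matches Zoe
  - order 7 (Router): customer_id=3 -> matches Dave
  - order 8 (Keyboard): customer_id=5 -> matches Karen
So 2 of 8 rows are dropped.

SQL:
SELECT a.product, b.name AS customer
FROM orders a
INNER JOIN customers b ON a.customer_id = b.id

Result:
product  | customer
---------+---------
Phone    | Zoe     
Chair    | Mia     
Lamp     | Mia     
Mouse    | Zoe     
Router   | Dave    
Keyboard | Karen   


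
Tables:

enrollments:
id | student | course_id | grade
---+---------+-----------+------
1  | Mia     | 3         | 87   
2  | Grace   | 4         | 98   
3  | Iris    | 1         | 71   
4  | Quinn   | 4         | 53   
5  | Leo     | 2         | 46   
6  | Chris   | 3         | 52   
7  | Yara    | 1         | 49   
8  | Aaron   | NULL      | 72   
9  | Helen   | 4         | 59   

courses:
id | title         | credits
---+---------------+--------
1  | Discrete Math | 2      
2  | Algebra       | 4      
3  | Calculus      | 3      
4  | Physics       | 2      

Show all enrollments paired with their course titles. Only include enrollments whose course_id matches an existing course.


INNER JOIN keeps only enrollments rows whose course_id matches an id in courses. Walk through each enrollment:
  - enrollment 1 (Mia): course_id=3 -> matches Calculus
  - enrollment 2 (Grace): course_id=4 -> matches Physics
  - enrollment 3 (Iris): course_id=1 -> matches Discrete Math
  - enrollment 4 (Quinn): course_id=4 -> matches Physics
  - enrollment 5 (Leo): course_id=2 -> matches Algebra
  - enrollment 6 (Chris): course_id=3 -> matches Calculus
  - enrollment 7 (Yara): course_id=1 -> matches Discrete Math
  - enrollment 8 (Aaron): course_id=NULL, no match -> dropped
  - enrollment 9 (Helen): course_id=4 -> matches Physics
So 1 of 9 rows is dropped.

SQL:
SELECT a.student, b.title AS course
FROM enrollments a
INNER JOIN courses b ON a.course_id = b.id

Result:
student | course       
--------+--------------
Mia     | Calculus     
Grace   | Physics      
Iris    | Discrete Math
Quinn   | Physics      
Leo     | Algebra      
Chris   | Calculus     
Yara    | Discrete Math
Helen   | Physics      


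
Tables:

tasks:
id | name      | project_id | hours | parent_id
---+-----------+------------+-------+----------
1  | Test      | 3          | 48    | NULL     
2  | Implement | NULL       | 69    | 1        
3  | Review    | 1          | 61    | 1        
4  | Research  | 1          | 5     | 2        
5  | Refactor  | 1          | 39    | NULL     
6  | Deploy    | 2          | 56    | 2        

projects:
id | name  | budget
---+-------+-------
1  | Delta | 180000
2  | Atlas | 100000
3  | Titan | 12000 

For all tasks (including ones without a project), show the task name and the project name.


LEFT JOIN keeps every row from tasks (the left table); where project_id has no match in projects, the project columns become NULL. Walk through each task:
  - task 1 (Test): project_id=3 -> matches Titan
  - task 2 (Implement): project_id=NULL, no match -> kept with NULL
  - task 3 (Review): project_id=1 -> matches Delta
  - task 4 (Research): project_id=1 -> matches Delta
  - task 5 (Refactor): project_id=1 -> matches Delta
  - task 6 (Deploy): project_id=2 -> matches Atlas
All 6 rows appear; 1 has NULL project.

SQL:
SELECT a.name, b.name AS project
FROM tasks a
LEFT JOIN projects b ON a.project_id = b.id

Result:
name      | project
----------+--------
Test      | Titan  
Implement | NULL   
Review    | Delta  
Research  | Delta  
Refactor  | Delta  
Deploy    | Atlas  


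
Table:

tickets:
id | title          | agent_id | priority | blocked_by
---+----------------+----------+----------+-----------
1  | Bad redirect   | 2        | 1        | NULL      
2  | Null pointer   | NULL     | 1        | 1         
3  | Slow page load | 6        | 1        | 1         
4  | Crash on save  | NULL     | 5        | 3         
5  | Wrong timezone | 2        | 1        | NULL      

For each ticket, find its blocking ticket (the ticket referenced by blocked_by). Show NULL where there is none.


This is a self-join: tickets is joined to a second copy of itself, matching each row's blocked_by to another row's id. Use LEFT JOIN so rows with blocked_by=NULL are kept.
  - ticket 1 (Bad redirect): blocked_by=NULL -> NULL
  - ticket 2 (Null pointer): blocked_by=1 -> Bad redirect
  - ticket 3 (Slow page load): blocked_by=1 -> Bad redirect
  - ticket 4 (Crash on save): blocked_by=3 -> Slow page load
  - ticket 5 (Wrong timezone): blocked_by=NULL -> NULL

SQL:
SELECT a.title AS item, b.title AS blocked_by
FROM tickets a
LEFT JOIN tickets b ON a.blocked_by = b.id

Result:
item           | blocked_by    
---------------+---------------
Bad redirect   | NULL          
Null pointer   | Bad redirect  
Slow page load | Bad redirect  
Crash on save  | Slow page load
Wrong timezone | NULL          


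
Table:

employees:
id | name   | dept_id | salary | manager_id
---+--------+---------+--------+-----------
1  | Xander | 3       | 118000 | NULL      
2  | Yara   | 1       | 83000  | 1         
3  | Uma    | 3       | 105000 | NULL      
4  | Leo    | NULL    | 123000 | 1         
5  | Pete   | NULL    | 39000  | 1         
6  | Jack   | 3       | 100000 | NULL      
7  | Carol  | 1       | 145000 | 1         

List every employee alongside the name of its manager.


This is a self-join: employees is joined to a second copy of itself, matching each row's manager_id to another row's id. Use LEFT JOIN so rows with manager_id=NULL are kept.
  - employee 1 (Xander): manager_id=NULL -> NULL
  - employee 2 (Yara): manager_id=1 -> Xander
  - employee 3 (Uma): manager_id=NULL -> NULL
  - employee 4 (Leo): manager_id=1 -> Xander
  - employee 5 (Pete): manager_id=1 -> Xander
  - employee 6 (Jack): manager_id=NULL -> NULL
  - employee 7 (Carol): manager_id=1 -> Xander

SQL:
SELECT a.name AS item, b.name AS manager
FROM employees a
LEFT JOIN employees b ON a.manager_id = b.id

Result:
item   | manager
-------+--------
Xander | NULL   
Yara   | Xander 
Uma    | NULL   
Leo    | Xander 
Pete   | Xander 
Jack   | NULL   
Carol  | Xander 


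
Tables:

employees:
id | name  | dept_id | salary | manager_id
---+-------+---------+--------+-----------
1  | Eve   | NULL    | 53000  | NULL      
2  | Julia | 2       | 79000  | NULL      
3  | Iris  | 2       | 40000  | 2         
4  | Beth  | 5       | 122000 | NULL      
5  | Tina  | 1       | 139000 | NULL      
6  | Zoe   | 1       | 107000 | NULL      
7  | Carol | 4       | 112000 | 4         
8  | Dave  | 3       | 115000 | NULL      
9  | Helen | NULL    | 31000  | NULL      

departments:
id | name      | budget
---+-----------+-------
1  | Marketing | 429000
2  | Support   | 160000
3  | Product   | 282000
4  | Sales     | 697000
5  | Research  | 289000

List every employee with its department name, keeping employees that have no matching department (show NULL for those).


LEFT JOIN keeps every row from employees (the left table); where dept_id has no match in departments, the department columns become NULL. Walk through each employee:
  - employee 1 (Eve): dept_id=NULL, no match -> kept with NULL
  - employee 2 (Julia): dept_id=2 -> matches Support
  - employee 3 (Iris): dept_id=2 -> matches Support
  - employee 4 (Beth): dept_id=5 -> matches Research
  - employee 5 (Tina): dept_id=1 -> matches Marketing
  - employee 6 (Zoe): dept_id=1 -> matches Marketing
  - employee 7 (Carol): dept_id=4 -> matches Sales
  - employee 8 (Dave): dept_id=3 -> matches Product
  - employee 9 (Helen): dept_id=NULL, no match -> kept with NULL
All 9 rows appear; 2 have NULL department.

SQL:
SELECT a.name, b.name AS department
FROM employees a
LEFT JOIN departments b ON a.dept_id = b.id

Result:
name  | department
------+-----------
Eve   | NULL      
Julia | Support   
Iris  | Support   
Beth  | Research  
Tina  | Marketing 
Zoe   | Marketing 
Carol | Sales     
Dave  | Product   
Helen | NULL      


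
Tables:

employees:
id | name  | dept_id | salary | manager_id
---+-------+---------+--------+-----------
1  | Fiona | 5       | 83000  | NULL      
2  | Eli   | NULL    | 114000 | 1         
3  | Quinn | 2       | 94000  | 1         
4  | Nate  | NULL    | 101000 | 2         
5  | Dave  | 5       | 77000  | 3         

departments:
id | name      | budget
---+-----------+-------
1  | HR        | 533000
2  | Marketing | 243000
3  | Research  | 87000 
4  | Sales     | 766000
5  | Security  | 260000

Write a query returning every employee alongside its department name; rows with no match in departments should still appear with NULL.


LEFT JOIN keeps every row from employees (the left table); where dept_id has no match in departments, the department columns become NULL. Walk through each employee:
  - employee 1 (Fiona): dept_id=5 -> matches Security
  - employee 2 (Eli): dept_id=NULL, no match -> kept with NULL
  - employee 3 (Quinn): dept_id=2 -> matches Marketing
  - employee 4 (Nate): dept_id=NULL, no match -> kept with NULL
  - employee 5 (Dave): dept_id=5 -> matches Security
All 5 rows appear; 2 have NULL department.

SQL:
SELECT a.name, b.name AS department
FROM employees a
LEFT JOIN departments b ON a.dept_id = b.id

Result:
name  | department
------+-----------
Fiona | Security  
Eli   | NULL      
Quinn | Marketing 
Nate  | NULL      
Dave  | Security  


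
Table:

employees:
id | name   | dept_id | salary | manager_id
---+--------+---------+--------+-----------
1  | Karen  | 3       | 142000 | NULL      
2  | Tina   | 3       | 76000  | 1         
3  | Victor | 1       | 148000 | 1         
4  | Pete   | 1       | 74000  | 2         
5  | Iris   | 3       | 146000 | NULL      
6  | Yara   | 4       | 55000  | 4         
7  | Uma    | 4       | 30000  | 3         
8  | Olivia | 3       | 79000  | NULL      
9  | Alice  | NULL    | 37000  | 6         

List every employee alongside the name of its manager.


This is a self-join: employees is joined to a second copy of itself, matching each row's manager_id to another row's id. Use LEFT JOIN so rows with manager_id=NULL are kept.
  - employee 1 (Karen): manager_id=NULL -> NULL
  - employee 2 (Tina): manager_id=1 -> Karen
  - employee 3 (Victor): manager_id=1 -> Karen
  - employee 4 (Pete): manager_id=2 -> Tina
  - employee 5 (Iris): manager_id=NULL -> NULL
  - employee 6 (Yara): manager_id=4 -> Pete
  - employee 7 (Uma): manager_id=3 -> Victor
  - employee 8 (Olivia): manager_id=NULL -> NULL
  - employee 9 (Alice): manager_id=6 -> Yara

SQL:
SELECT a.name AS item, b.name AS manager
FROM employees a
LEFT JOIN employees b ON a.manager_id = b.id

Result:
item   | manager
-------+--------
Karen  | NULL   
Tina   | Karen  
Victor | Karen  
Pete   | Tina   
Iris   | NULL   
Yara   | Pete   
Uma    | Victor 
Olivia | NULL   
Alice  | Yara   


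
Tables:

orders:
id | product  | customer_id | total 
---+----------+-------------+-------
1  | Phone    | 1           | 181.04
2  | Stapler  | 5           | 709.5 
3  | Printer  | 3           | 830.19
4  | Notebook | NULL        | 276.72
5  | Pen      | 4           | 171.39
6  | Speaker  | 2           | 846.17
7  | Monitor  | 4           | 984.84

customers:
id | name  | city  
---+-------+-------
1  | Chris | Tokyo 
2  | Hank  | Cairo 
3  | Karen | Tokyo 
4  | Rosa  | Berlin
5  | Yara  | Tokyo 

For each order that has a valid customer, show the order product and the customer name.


INNER JOIN keeps only orders rows whose customer_id matches an id in customers. Walk through each order:
  - order 1 (Phone): customer_id=1 -> matches Chris
  - order 2 (Stapler): customer_id=5 -> matches Yara
  - order 3 (Printer): customer_id=3 -> matches Karen
  - order 4 (Notebook): customer_id=NULL, no match -> dropped
  - order 5 (Pen): customer_id=4 -> matches Rosa
  - order 6 (Speaker): customer_id=2 -> matches Hank
  - order 7 (Monitor): customer_id=4 -> matches Rosa
So 1 of 7 rows is dropped.

SQL:
SELECT a.product, b.name AS customer
FROM orders a
INNER JOIN customers b ON a.customer_id = b.id

Result:
product | customer
--------+---------
Phone   | Chris   
Stapler | Yara    
Printer | Karen   
Pen     | Rosa    
Speaker | Hank    
Monitor | Rosa    


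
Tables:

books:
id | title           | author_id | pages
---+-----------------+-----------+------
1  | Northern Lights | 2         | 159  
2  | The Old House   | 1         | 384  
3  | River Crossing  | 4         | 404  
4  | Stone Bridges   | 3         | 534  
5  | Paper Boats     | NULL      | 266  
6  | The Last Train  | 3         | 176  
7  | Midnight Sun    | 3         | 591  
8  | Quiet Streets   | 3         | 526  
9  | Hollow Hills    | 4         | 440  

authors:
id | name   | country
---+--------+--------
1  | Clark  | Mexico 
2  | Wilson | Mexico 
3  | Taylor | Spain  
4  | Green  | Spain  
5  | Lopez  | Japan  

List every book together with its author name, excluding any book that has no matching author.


INNER JOIN keeps only books rows whose author_id matches an id in authors. Walk through each book:
  - book 1 (Northern Lights): author_id=2 -> matches Wilson
  - book 2 (The Old House): author_id=1 -> matches Clark
  - book 3 (River Crossing): author_id=4 -> matches Green
  - book 4 (Stone Bridges): author_id=3 -> matches Taylor
  - book 5 (Paper Boats): author_id=NULL, no match -> dropped
  - book 6 (The Last Train): author_id=3 -> matches Taylor
  - book 7 (Midnight Sun): author_id=3 -> matches Taylor
  - book 8 (Quiet Streets): author_id=3 -> matches Taylor
  - book 9 (Hollow Hills): author_id=4 -> matches Green
So 1 of 9 rows is dropped.

SQL:
SELECT a.title, b.name AS author
FROM books a
INNER JOIN authors b ON a.author_id = b.id

Result:
title           | author
----------------+-------
Northern Lights | Wilson
The Old House   | Clark 
River Crossing  | Green 
Stone Bridges   | Taylor
The Last Train  | Taylor
Midnight Sun    | Taylor
Quiet Streets   | Taylor
Hollow Hills    | Green 


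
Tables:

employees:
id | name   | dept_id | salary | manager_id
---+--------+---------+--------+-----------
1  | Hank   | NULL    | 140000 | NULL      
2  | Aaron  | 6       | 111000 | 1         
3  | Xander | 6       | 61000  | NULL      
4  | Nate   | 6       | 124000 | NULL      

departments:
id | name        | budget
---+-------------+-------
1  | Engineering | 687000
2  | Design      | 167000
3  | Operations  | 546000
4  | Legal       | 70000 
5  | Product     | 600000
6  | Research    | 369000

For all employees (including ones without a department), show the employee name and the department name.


LEFT JOIN keeps every row from employees (the left table); where dept_id has no match in departments, the department columns become NULL. Walk through each employee:
  - employee 1 (Hank): dept_id=NULL, no match -> kept with NULL
  - employee 2 (Aaron): dept_id=6 -> matches Research
  - employee 3 (Xander): dept_id=6 -> matches Research
  - employee 4 (Nate): dept_id=6 -> matches Research
All 4 rows appear; 1 has NULL department.

SQL:
SELECT a.name, b.name AS department
FROM employees a
LEFT JOIN departments b ON a.dept_id = b.id

Result:
name   | department
-------+-----------
Hank   | NULL      
Aaron  | Research  
Xander | Research  
Nate   | Research  


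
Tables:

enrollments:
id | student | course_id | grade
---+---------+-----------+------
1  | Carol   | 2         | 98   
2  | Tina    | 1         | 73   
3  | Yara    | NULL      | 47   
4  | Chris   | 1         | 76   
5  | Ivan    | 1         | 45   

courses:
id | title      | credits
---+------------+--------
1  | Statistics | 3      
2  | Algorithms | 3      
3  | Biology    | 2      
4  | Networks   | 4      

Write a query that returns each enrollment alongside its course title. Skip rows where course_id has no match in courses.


INNER JOIN keeps only enrollments rows whose course_id matches an id in courses. Walk through each enrollment:
  - enrollment 1 (Carol): course_id=2 -> matches Algorithms
  - enrollment 2 (Tina): course_id=1 -> matches Statistics
  - enrollment 3 (Yara): course_id=NULL, no match -> dropped
  - enrollment 4 (Chris): course_id=1 -> matches Statistics
  - enrollment 5 (Ivan): course_id=1 -> matches Statistics
So 1 of 5 rows is dropped.

SQL:
SELECT a.student, b.title AS course
FROM enrollments a
INNER JOIN courses b ON a.course_id = b.id

Result:
student | course    
--------+-----------
Carol   | Algorithms
Tina    | Statistics
Chris   | Statistics
Ivan    | Statistics


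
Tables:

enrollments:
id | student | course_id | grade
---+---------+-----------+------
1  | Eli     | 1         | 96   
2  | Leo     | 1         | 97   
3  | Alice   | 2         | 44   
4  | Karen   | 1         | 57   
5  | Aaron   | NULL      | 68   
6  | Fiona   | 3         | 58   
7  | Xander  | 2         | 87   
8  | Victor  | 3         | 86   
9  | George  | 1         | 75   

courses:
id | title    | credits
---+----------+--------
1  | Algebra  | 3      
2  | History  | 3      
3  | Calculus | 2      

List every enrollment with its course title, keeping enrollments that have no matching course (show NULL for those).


LEFT JOIN keeps every row from enrollments (the left table); where course_id has no match in courses, the course columns become NULL. Walk through each enrollment:
  - enrollment 1 (Eli): course_id=1 -> matches Algebra
  - enrollment 2 (Leo): course_id=1 -> matches Algebra
  - enrollment 3 (Alice): course_id=2 -> matches History
  - enrollment 4 (Karen): course_id=1 -> matches Algebra
  - enrollment 5 (Aaron): course_id=NULL, no match -> kept with NULL
  - enrollment 6 (Fiona): course_id=3 -> matches Calculus
  - enrollment 7 (Xander): course_id=2 -> matches History
  - enrollment 8 (Victor): course_id=3 -> matches Calculus
  - enrollment 9 (George): course_id=1 -> matches Algebra
All 9 rows appear; 1 has NULL course.

SQL:
SELECT a.student, b.title AS course
FROM enrollments a
LEFT JOIN courses b ON a.course_id = b.id

Result:
student | course  
--------+---------
Eli     | Algebra 
Leo     | Algebra 
Alice   | History 
Karen   | Algebra 
Aaron   | NULL    
Fiona   | Calculus
Xander  | History 
Victor  | Calculus
George  | Algebra 


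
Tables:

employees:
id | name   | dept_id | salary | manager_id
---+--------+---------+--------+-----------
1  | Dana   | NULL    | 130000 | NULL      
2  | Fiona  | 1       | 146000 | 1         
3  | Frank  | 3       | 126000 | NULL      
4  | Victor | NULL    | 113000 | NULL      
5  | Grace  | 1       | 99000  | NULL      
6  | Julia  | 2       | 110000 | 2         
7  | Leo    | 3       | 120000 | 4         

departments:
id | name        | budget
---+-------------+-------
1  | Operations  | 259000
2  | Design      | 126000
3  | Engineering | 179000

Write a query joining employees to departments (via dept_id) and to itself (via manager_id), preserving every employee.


Two LEFT JOINs from the same base table employees: one to departments via dept_id, one to employees itself via manager_id. Both are LEFT so every employee is preserved.
Match against departments:
  - employee 1 (Dana): dept_id=NULL, no match -> kept with NULL
  - employee 2 (Fiona): dept_id=1 -> matches Operations
  - employee 3 (Frank): dept_id=3 -> matches Engineering
  - employee 4 (Victor): dept_id=NULL, no match -> kept with NULL
  - employee 5 (Grace): dept_id=1 -> matches Operations
  - employee 6 (Julia): dept_id=2 -> matches Design
  - employee 7 (Leo): dept_id=3 -> matches Engineering
Match against employees (self):
  - employee 1 (Dana): manager_id=NULL -> NULL
  - employee 2 (Fiona): manager_id=1 -> Dana
  - employee 3 (Frank): manager_id=NULL -> NULL
  - employee 4 (Victor): manager_id=NULL -> NULL
  - employee 5 (Grace): manager_id=NULL -> NULL
  - employee 6 (Julia): manager_id=2 -> Fiona
  - employee 7 (Leo): manager_id=4 -> Victor

SQL:
SELECT a.name, b.name AS department, c.name AS manager
FROM employees a
LEFT JOIN departments b ON a.dept_id = b.id
LEFT JOIN employees c ON a.manager_id = c.id

Result:
name   | department  | manager
-------+-------------+--------
Dana   | NULL        | NULL   
Fiona  | Operations  | Dana   
Frank  | Engineering | NULL   
Victor | NULL        | NULL   
Grace  | Operations  | NULL   
Julia  | Design      | Fiona  
Leo    | Engineering | Victor 


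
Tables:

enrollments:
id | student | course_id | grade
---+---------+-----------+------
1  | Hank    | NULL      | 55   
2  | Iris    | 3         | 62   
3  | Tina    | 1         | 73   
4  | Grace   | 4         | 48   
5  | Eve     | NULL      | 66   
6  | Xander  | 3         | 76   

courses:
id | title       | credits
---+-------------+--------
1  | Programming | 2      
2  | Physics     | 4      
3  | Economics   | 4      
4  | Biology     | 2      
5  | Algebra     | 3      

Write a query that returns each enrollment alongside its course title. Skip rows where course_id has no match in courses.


INNER JOIN keeps only enrollments rows whose course_id matches an id in courses. Walk through each enrollment:
  - enrollment 1 (Hank): course_id=NULL, no match -> dropped
  - enrollment 2 (Iris): course_id=3 -> matches Economics
  - enrollment 3 (Tina): course_id=1 -> matches Programming
  - enrollment 4 (Grace): course_id=4 -> matches Biology
  - enrollment 5 (Eve): course_id=NULL, no match -> dropped
  - enrollment 6 (Xander): course_id=3 -> matches Economics
So 2 of 6 rows are dropped.

SQL:
SELECT a.student, b.title AS course
FROM enrollments a
INNER JOIN courses b ON a.course_id = b.id

Result:
student | course     
--------+------------
Iris    | Economics  
Tina    | Programming
Grace   | Biology    
Xander  | Economics  


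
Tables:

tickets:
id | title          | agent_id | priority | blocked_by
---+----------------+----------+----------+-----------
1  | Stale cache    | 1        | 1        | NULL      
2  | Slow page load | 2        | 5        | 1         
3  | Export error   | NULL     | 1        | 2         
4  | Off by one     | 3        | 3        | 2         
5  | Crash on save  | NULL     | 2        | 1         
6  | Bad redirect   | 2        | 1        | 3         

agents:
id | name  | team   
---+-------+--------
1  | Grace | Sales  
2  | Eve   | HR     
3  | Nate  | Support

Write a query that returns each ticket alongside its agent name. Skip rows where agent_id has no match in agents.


INNER JOIN keeps only tickets rows whose agent_id matches an id in agents. Walk through each ticket:
  - ticket 1 (Stale cache): agent_id=1 -> matches Grace
  - ticket 2 (Slow page load): agent_id=2 -> matches Eve
  - ticket 3 (Export error): agent_id=NULL, no match -> dropped
  - ticket 4 (Off by one): agent_id=3 -> matches Nate
  - ticket 5 (Crash on save): agent_id=NULL, no match -> dropped
  - ticket 6 (Bad redirect): agent_id=2 -> matches Eve
So 2 of 6 rows are dropped.

SQL:
SELECT a.title, b.name AS agent
FROM tickets a
INNER JOIN agents b ON a.agent_id = b.id

Result:
title          | agent
---------------+------
Stale cache    | Grace
Slow page load | Eve  
Off by one     | Nate 
Bad redirect   | Eve  


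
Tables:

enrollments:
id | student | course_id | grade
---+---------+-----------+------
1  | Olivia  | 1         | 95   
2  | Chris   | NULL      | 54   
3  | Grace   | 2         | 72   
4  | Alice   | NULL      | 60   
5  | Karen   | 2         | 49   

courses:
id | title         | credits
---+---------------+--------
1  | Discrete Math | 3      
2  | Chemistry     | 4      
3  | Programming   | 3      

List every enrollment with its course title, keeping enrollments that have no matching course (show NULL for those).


LEFT JOIN keeps every row from enrollments (the left table); where course_id has no match in courses, the course columns become NULL. Walk through each enrollment:
  - enrollment 1 (Olivia): course_id=1 -> matches Discrete Math
  - enrollment 2 (Chris): course_id=NULL, no match -> kept with NULL
  - enrollment 3 (Grace): course_id=2 -> matches Chemistry
  - enrollment 4 (Alice): course_id=NULL, no match -> kept with NULL
  - enrollment 5 (Karen): course_id=2 -> matches Chemistry
All 5 rows appear; 2 have NULL course.

SQL:
SELECT a.student, b.title AS course
FROM enrollments a
LEFT JOIN courses b ON a.course_id = b.id

Result:
student | course       
--------+--------------
Olivia  | Discrete Math
Chris   | NULL         
Grace   | Chemistry    
Alice   | NULL         
Karen   | Chemistry    


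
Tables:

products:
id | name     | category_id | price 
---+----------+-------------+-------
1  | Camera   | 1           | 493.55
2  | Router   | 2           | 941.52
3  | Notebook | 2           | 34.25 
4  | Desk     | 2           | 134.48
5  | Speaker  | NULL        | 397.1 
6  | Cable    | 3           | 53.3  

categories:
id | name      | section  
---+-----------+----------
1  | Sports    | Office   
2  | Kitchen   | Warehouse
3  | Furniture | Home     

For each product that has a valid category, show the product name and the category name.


INNER JOIN keeps only products rows whose category_id matches an id in categories. Walk through each product:
  - product 1 (Camera): category_id=1 -> matches Sports
  - product 2 (Router): category_id=2 -> matches Kitchen
  - product 3 (Notebook): category_id=2 -> matches Kitchen
  - product 4 (Desk): category_id=2 -> matches Kitchen
  - product 5 (Speaker): category_id=NULL, no match -> dropped
  - product 6 (Cable): category_id=3 -> matches Furniture
So 1 of 6 rows is dropped.

SQL:
SELECT a.name, b.name AS category
FROM products a
INNER JOIN categories b ON a.category_id = b.id

Result:
name     | category 
---------+----------
Camera   | Sports   
Router   | Kitchen  
Notebook | Kitchen  
Desk     | Kitchen  
Cable    | Furniture


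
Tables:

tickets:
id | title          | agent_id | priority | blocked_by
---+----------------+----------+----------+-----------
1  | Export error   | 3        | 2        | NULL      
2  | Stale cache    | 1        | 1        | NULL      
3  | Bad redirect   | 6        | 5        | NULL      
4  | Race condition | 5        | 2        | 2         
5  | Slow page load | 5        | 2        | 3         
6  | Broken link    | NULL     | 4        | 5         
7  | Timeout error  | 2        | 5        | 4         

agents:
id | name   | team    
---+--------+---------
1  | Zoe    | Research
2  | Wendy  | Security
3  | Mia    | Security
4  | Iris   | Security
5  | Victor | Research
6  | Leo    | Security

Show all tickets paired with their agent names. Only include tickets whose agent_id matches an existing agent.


INNER JOIN keeps only tickets rows whose agent_id matches an id in agents. Walk through each ticket:
  - ticket 1 (Export error): agent_id=3 -> matches Mia
  - ticket 2 (Stale cache): agent_id=1 -> matches Zoe
  - ticket 3 (Bad redirect): agent_id=6 -> matches Leo
  - ticket 4 (Race condition): agent_id=5 -> matches Victor
  - ticket 5 (Slow page load): agent_id=5 -> matches Victor
  - ticket 6 (Broken link): agent_id=NULL, no match -> dropped
  - ticket 7 (Timeout error): agent_id=2 -> matches Wendy
So 1 of 7 rows is dropped.

SQL:
SELECT a.title, b.name AS agent
FROM tickets a
INNER JOIN agents b ON a.agent_id = b.id

Result:
title          | agent 
---------------+-------
Export error   | Mia   
Stale cache    | Zoe   
Bad redirect   | Leo   
Race condition | Victor
Slow page load | Victor
Timeout error  | Wendy 


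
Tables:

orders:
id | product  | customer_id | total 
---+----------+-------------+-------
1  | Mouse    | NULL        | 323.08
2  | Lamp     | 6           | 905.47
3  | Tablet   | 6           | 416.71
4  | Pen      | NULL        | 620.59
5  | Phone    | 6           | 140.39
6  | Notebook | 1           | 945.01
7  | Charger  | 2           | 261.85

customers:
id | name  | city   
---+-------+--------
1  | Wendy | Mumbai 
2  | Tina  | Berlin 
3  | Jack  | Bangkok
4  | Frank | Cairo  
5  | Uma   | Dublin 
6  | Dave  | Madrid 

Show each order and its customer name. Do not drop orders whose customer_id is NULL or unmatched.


LEFT JOIN keeps every row from orders (the left table); where customer_id has no match in customers, the customer columns become NULL. Walk through each order:
  - order 1 (Mouse): customer_id=NULL, no match -> kept with NULL
  - order 2 (Lamp): customer_id=6 -> matches Dave
  - order 3 (Tablet): customer_id=6 -> matches Dave
  - order 4 (Pen): customer_id=NULL, no match -> kept with NULL
  - order 5 (Phone): customer_id=6 -> matches Dave
  - order 6 (Notebook): customer_id=1 -> matches Wendy
  - order 7 (Charger): customer_id=2 -> matches Tina
All 7 rows appear; 2 have NULL customer.

SQL:
SELECT a.product, b.name AS customer
FROM orders a
LEFT JOIN customers b ON a.customer_id = b.id

Result:
product  | customer
---------+---------
Mouse    | NULL    
Lamp     | Dave    
Tablet   | Dave    
Pen      | NULL    
Phone    | Dave    
Notebook | Wendy   
Charger  | Tina    


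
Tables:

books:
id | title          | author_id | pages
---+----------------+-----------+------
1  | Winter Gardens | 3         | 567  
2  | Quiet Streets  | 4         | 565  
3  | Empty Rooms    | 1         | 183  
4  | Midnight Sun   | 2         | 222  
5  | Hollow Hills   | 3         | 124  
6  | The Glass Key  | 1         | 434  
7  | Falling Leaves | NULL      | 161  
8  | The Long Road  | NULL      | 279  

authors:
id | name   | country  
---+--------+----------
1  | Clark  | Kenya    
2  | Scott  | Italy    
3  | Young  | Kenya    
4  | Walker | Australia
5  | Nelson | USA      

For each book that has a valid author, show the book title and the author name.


INNER JOIN keeps only books rows whose author_id matches an id in authors. Walk through each book:
  - book 1 (Winter Gardens): author_id=3 -> matches Young
  - book 2 (Quiet Streets): author_id=4 -> matches Walker
  - book 3 (Empty Rooms): author_id=1 -> matches Clark
  - book 4 (Midnight Sun): author_id=2 -> matches Scott
  - book 5 (Hollow Hills): author_id=3 -> matches Young
  - book 6 (The Glass Key): author_id=1 -> matches Clark
  - book 7 (Falling Leaves): author_id=NULL, no match -> dropped
  - book 8 (The Long Road): author_id=NULL, no match -> dropped
So 2 of 8 rows are dropped.

SQL:
SELECT a.title, b.name AS author
FROM books a
INNER JOIN authors b ON a.author_id = b.id

Result:
title          | author
---------------+-------
Winter Gardens | Young 
Quiet Streets  | Walker
Empty Rooms    | Clark 
Midnight Sun   | Scott 
Hollow Hills   | Young 
The Glass Key  | Clark 


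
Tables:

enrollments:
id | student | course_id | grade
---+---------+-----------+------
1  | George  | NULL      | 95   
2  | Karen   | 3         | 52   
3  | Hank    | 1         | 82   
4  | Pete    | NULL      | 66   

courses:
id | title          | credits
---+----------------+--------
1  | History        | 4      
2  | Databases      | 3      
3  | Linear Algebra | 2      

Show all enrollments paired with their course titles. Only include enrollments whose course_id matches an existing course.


INNER JOIN keeps only enrollments rows whose course_id matches an id in courses. Walk through each enrollment:
  - enrollment 1 (George): course_id=NULL, no match -> dropped
  - enrollment 2 (Karen): course_id=3 -> matches Linear Algebra
  - enrollment 3 (Hank): course_id=1 -> matches History
  - enrollment 4 (Pete): course_id=NULL, no match -> dropped
So 2 of 4 rows are dropped.

SQL:
SELECT a.student, b.title AS course
FROM enrollments a
INNER JOIN courses b ON a.course_id = b.id

Result:
student | course        
--------+---------------
Karen   | Linear Algebra
Hank    | History       


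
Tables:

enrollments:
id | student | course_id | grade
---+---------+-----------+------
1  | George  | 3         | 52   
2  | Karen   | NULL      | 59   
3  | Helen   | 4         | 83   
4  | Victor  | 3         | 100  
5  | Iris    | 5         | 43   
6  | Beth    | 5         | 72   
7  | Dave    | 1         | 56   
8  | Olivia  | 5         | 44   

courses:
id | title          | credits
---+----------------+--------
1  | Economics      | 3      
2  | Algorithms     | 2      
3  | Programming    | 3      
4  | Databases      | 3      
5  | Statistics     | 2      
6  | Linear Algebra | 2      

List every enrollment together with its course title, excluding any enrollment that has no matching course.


INNER JOIN keeps only enrollments rows whose course_id matches an id in courses. Walk through each enrollment:
  - enrollment 1 (George): course_id=3 -> matches Programming
  - enrollment 2 (Karen): course_id=NULL, no match -> dropped
  - enrollment 3 (Helen): course_id=4 -> matches Databases
  - enrollment 4 (Victor): course_id=3 -> matches Programming
  - enrollment 5 (Iris): course_id=5 -> matches Statistics
  - enrollment 6 (Beth): course_id=5 -> matches Statistics
  - enrollment 7 (Dave): course_id=1 -> matches Economics
  - enrollment 8 (Olivia): course_id=5 -> matches Statistics
So 1 of 8 rows is dropped.

SQL:
SELECT a.student, b.title AS course
FROM enrollments a
INNER JOIN courses b ON a.course_id = b.id

Result:
student | course     
--------+------------
George  | Programming
Helen   | Databases  
Victor  | Programming
Iris    | Statistics 
Beth    | Statistics 
Dave    | Economics  
Olivia  | Statistics 
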